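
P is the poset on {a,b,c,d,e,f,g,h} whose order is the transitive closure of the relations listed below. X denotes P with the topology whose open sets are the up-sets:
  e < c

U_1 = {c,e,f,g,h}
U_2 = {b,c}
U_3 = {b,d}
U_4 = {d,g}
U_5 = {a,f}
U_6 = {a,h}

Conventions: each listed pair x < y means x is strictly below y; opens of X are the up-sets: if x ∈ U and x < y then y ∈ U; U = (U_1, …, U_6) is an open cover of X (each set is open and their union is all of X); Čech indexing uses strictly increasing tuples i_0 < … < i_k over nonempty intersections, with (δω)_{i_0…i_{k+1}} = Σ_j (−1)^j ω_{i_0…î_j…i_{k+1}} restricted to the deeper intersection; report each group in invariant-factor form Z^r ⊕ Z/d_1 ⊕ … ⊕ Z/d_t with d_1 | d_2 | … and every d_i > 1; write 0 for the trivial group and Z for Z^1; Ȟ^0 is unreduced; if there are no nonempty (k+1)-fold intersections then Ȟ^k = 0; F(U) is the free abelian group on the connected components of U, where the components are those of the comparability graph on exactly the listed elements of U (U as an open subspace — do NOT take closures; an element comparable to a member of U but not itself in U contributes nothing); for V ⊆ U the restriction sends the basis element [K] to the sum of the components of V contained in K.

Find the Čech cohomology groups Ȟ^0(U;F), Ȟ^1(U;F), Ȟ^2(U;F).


nonempty intersections:
  U12={c} U14={g} U15={f} U16={h} U23={b} U34={d} U56={a}
components per intersection:
  U1: {c,e} {f} {g} {h}
  U2: {b} {c}
  U3: {b} {d}
  U4: {d} {g}
  U5: {a} {f}
  U6: {a} {h}
  U12: {c}
  U14: {g}
  U15: {f}
  U16: {h}
  U23: {b}
  U34: {d}
  U56: {a}
C dims 14,7; δ0: rk 7, SNF 1^7
Ȟ^0: (14−7)−0=7 ⇒ Z^7
Ȟ^1: (7−0)−7=0 ⇒ 0
Ȟ^2: (0−0)−0=0 ⇒ 0

Ȟ^0(U;F) ≅ Z^7; Ȟ^1(U;F) ≅ 0; Ȟ^2(U;F) ≅ 0


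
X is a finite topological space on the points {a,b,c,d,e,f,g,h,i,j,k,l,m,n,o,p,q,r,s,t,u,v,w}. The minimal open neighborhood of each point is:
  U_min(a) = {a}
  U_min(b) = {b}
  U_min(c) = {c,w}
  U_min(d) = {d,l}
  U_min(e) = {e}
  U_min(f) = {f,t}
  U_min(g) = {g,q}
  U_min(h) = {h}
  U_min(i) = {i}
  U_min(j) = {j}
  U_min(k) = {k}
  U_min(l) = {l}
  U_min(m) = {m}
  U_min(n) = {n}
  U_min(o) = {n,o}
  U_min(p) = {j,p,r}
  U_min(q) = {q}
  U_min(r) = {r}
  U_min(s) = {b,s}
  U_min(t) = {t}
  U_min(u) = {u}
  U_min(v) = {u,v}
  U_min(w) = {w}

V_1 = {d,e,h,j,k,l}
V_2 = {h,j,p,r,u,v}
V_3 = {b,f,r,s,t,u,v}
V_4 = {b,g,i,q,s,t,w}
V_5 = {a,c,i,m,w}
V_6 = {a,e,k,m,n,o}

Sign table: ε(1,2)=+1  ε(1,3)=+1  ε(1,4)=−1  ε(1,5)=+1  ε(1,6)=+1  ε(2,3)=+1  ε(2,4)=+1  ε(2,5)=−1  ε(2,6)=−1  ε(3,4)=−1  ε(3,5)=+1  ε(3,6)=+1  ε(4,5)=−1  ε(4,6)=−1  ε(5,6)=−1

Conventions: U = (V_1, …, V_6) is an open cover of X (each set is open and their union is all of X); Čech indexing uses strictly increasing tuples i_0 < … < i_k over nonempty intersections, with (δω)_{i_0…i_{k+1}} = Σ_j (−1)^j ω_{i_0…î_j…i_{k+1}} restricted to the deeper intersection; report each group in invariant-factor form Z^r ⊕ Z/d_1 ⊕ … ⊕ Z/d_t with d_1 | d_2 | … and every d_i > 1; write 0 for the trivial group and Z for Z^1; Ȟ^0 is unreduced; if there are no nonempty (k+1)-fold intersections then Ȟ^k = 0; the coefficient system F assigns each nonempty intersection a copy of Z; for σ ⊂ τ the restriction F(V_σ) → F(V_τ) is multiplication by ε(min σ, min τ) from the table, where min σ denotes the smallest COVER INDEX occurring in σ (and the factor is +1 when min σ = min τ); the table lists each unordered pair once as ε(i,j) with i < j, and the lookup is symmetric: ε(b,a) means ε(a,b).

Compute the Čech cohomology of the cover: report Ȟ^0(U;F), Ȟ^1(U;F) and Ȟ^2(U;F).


Ȟ^0(U;F) ≅ 0, Ȟ^1(U;F) ≅ Z/2 and Ȟ^2(U;F) ≅ 0

nonempty overlaps:
  V12={h,j} V16={e,k} V23={r,u,v} V34={b,s,t} V45={i,w} V56={a,m}
C dims 6,6; δ0: rk 6, SNF 1^5·2
degree 0: 6−6−0 = 0 → Ȟ^0 ≅ 0
degree 1: 6−0−6 = 0 plus torsion [2] → Ȟ^1 ≅ Z/2
degree 2: 0−0−0 = 0 → Ȟ^2 ≅ 0


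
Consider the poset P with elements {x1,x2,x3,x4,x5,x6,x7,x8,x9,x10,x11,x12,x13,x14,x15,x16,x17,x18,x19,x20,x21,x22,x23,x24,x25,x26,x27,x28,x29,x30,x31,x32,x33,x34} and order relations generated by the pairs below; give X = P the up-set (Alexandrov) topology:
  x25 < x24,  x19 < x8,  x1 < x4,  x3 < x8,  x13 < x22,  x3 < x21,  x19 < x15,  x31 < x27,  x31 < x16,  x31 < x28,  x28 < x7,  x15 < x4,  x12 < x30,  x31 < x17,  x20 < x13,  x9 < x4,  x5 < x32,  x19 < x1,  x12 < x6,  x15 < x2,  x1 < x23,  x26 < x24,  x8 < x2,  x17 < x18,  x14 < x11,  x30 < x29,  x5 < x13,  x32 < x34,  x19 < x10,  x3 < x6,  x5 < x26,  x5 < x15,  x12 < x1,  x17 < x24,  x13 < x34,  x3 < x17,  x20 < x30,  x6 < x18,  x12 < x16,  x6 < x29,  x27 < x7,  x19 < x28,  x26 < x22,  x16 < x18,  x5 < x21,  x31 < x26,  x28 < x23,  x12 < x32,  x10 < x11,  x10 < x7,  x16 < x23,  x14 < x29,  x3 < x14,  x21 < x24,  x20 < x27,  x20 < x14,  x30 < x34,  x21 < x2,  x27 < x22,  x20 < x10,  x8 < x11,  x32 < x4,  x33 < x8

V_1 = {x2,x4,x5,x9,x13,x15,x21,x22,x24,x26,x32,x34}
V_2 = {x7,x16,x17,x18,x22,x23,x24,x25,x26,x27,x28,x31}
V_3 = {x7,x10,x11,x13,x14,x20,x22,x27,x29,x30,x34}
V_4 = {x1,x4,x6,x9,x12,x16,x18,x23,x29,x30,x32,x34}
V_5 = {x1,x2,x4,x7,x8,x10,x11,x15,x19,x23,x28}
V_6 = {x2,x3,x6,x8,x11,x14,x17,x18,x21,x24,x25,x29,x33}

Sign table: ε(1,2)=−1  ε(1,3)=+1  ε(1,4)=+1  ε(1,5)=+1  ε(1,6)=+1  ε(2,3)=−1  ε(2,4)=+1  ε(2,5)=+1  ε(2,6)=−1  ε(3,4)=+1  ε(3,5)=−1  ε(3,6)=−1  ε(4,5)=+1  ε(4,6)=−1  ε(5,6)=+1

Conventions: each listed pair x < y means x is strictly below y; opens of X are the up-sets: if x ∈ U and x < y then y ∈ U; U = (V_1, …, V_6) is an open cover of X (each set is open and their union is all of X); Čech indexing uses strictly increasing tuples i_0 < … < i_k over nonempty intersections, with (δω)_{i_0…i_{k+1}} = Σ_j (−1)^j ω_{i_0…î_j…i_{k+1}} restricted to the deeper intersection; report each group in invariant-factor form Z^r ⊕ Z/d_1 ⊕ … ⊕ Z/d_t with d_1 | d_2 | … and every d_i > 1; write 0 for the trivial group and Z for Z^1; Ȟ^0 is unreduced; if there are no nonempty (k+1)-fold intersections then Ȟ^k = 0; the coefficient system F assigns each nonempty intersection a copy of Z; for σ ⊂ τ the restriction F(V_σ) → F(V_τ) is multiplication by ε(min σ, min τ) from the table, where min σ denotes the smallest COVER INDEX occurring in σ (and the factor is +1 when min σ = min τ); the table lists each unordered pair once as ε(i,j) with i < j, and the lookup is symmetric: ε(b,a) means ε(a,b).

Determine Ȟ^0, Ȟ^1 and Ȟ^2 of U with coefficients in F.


Ȟ^0(U;F) ≅ 0, Ȟ^1(U;F) ≅ Z/2, Ȟ^2(U;F) ≅ Z

nonempty overlaps:
  V12={x22,x24,x26} V13={x13,x22,x34} V14={x4,x9,x32,x34} V15={x2,x4,x15} V16={x2,x21,x24} V23={x7,x22,x27} V24={x16,x18,x23} V25={x7,x23,x28} V26={x17,x18,x24,x25} V34={x29,x30,x34} V35={x7,x10,x11} V36={x11,x14,x29} V45={x1,x4,x23} V46={x6,x18,x29} V56={x2,x8,x11}
  V123={x22} V126={x24} V134={x34} V145={x4} V156={x2} V235={x7} V245={x23} V246={x18} V346={x29} V356={x11}
C dims 6,15,10; δ0: rk 6, SNF 1^5·2; δ1: rk 9, SNF 1^9
degree 0: 6−6−0 = 0 → Ȟ^0 ≅ 0
degree 1: 15−9−6 = 0 plus torsion [2] → Ȟ^1 ≅ Z/2
degree 2: 10−0−9 = 1 → Ȟ^2 ≅ Z


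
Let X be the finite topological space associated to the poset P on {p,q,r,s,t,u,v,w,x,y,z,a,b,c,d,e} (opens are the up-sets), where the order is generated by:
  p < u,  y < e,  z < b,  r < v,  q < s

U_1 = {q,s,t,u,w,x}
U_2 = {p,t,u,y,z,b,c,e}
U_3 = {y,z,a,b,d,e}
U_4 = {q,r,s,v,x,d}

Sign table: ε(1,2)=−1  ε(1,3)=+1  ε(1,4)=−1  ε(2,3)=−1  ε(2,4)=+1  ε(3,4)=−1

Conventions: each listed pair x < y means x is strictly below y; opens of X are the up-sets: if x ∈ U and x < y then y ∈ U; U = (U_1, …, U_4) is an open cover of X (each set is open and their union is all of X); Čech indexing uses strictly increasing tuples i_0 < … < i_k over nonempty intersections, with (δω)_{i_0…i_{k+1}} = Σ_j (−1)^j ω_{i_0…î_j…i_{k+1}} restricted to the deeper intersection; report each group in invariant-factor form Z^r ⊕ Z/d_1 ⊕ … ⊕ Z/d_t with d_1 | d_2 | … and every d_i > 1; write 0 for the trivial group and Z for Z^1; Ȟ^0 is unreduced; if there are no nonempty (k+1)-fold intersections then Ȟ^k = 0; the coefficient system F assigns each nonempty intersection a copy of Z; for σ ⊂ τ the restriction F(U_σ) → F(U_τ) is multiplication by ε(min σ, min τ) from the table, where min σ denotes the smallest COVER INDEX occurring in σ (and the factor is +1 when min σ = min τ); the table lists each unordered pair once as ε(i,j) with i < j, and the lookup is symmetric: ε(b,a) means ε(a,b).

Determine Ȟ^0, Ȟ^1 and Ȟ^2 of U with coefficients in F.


intersection data:
  U12={t,u} U14={q,s,x} U23={y,z,b,e} U34={d}
C dims 4,4; δ0: rk 3, SNF 1^3
Ȟ^0 = (4 − 3) − 0 = 1, so Ȟ^0 ≅ Z
Ȟ^1 = (4 − 0) − 3 = 1, so Ȟ^1 ≅ Z
Ȟ^2 = (0 − 0) − 0 = 0, so Ȟ^2 ≅ 0

Ȟ^0 ≅ Z, Ȟ^1 ≅ Z and Ȟ^2 ≅ 0


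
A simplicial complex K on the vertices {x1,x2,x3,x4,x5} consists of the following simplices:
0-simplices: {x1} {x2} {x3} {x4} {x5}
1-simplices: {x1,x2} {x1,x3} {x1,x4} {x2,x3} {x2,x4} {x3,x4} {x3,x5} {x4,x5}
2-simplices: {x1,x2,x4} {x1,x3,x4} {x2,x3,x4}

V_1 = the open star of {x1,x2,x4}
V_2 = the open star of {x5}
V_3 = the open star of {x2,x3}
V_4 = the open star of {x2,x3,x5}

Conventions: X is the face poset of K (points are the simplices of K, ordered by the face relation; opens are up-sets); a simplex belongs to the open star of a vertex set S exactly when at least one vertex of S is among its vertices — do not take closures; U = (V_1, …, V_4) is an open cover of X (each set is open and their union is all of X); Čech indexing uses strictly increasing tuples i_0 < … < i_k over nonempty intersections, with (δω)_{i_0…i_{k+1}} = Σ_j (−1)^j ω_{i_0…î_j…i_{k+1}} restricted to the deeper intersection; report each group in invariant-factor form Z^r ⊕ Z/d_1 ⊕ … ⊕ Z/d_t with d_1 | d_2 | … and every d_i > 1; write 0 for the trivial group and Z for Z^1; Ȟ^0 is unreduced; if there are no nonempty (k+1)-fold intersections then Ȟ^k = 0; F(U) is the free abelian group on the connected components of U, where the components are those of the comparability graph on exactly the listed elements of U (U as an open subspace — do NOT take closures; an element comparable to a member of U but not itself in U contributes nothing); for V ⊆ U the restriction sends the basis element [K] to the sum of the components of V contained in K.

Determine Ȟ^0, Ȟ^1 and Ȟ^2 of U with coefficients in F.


nonempty overlaps:
  V1={{x1},{x2},{x4},{x1,x2},{x1,x3},{x1,x4},{x2,x3},{x2,x4},{x3,x4},{x4,x5},{x1,x2,x4},{x1,x3,x4},{x2,x3,x4}} V2={{x5},{x3,x5},{x4,x5}} V3={{x2},{x3},{x1,x2},{x1,x3},{x2,x3},{x2,x4},{x3,x4},{x3,x5},{x1,x2,x4},{x1,x3,x4},{x2,x3,x4}} V4={{x2},{x3},{x5},{x1,x2},{x1,x3},{x2,x3},{x2,x4},{x3,x4},{x3,x5},{x4,x5},{x1,x2,x4},{x1,x3,x4},{x2,x3,x4}}
  V12={{x4,x5}} V13={{x2},{x1,x2},{x1,x3},{x2,x3},{x2,x4},{x3,x4},{x1,x2,x4},{x1,x3,x4},{x2,x3,x4}} V14={{x2},{x1,x2},{x1,x3},{x2,x3},{x2,x4},{x3,x4},{x4,x5},{x1,x2,x4},{x1,x3,x4},{x2,x3,x4}} V23={{x3,x5}} V24={{x5},{x3,x5},{x4,x5}} V34={{x2},{x3},{x1,x2},{x1,x3},{x2,x3},{x2,x4},{x3,x4},{x3,x5},{x1,x2,x4},{x1,x3,x4},{x2,x3,x4}}
  V124={{x4,x5}} V134={{x2},{x1,x2},{x1,x3},{x2,x3},{x2,x4},{x3,x4},{x1,x2,x4},{x1,x3,x4},{x2,x3,x4}} V234={{x3,x5}}
components per intersection:
  V1: {{x1},{x2},{x4},{x1,x2},{x1,x3},{x1,x4},{x2,x3},{x2,x4},{x3,x4},{x4,x5},{x1,x2,x4},{x1,x3,x4},{x2,x3,x4}}
  V2: {{x5},{x3,x5},{x4,x5}}
  V3: {{x2},{x3},{x1,x2},{x1,x3},{x2,x3},{x2,x4},{x3,x4},{x3,x5},{x1,x2,x4},{x1,x3,x4},{x2,x3,x4}}
  V4: {{x2},{x3},{x5},{x1,x2},{x1,x3},{x2,x3},{x2,x4},{x3,x4},{x3,x5},{x4,x5},{x1,x2,x4},{x1,x3,x4},{x2,x3,x4}}
  V12: {{x4,x5}}
  V13: {{x2},{x1,x2},{x1,x3},{x2,x3},{x2,x4},{x3,x4},{x1,x2,x4},{x1,x3,x4},{x2,x3,x4}}
  V14: {{x2},{x1,x2},{x1,x3},{x2,x3},{x2,x4},{x3,x4},{x1,x2,x4},{x1,x3,x4},{x2,x3,x4}} {{x4,x5}}
  V23: {{x3,x5}}
  V24: {{x5},{x3,x5},{x4,x5}}
  V34: {{x2},{x3},{x1,x2},{x1,x3},{x2,x3},{x2,x4},{x3,x4},{x3,x5},{x1,x2,x4},{x1,x3,x4},{x2,x3,x4}}
  V124: {{x4,x5}}
  V134: {{x2},{x1,x2},{x1,x3},{x2,x3},{x2,x4},{x3,x4},{x1,x2,x4},{x1,x3,x4},{x2,x3,x4}}
  V234: {{x3,x5}}
C dims 4,7,3; δ0: rk 3, SNF 1^3; δ1: rk 3, SNF 1^3
degree 0: 4−3−0 = 1 → Ȟ^0 ≅ Z
degree 1: 7−3−3 = 1 → Ȟ^1 ≅ Z
degree 2: 3−0−3 = 0 → Ȟ^2 ≅ 0

Ȟ^0 = Z; Ȟ^1 = Z; Ȟ^2 = 0


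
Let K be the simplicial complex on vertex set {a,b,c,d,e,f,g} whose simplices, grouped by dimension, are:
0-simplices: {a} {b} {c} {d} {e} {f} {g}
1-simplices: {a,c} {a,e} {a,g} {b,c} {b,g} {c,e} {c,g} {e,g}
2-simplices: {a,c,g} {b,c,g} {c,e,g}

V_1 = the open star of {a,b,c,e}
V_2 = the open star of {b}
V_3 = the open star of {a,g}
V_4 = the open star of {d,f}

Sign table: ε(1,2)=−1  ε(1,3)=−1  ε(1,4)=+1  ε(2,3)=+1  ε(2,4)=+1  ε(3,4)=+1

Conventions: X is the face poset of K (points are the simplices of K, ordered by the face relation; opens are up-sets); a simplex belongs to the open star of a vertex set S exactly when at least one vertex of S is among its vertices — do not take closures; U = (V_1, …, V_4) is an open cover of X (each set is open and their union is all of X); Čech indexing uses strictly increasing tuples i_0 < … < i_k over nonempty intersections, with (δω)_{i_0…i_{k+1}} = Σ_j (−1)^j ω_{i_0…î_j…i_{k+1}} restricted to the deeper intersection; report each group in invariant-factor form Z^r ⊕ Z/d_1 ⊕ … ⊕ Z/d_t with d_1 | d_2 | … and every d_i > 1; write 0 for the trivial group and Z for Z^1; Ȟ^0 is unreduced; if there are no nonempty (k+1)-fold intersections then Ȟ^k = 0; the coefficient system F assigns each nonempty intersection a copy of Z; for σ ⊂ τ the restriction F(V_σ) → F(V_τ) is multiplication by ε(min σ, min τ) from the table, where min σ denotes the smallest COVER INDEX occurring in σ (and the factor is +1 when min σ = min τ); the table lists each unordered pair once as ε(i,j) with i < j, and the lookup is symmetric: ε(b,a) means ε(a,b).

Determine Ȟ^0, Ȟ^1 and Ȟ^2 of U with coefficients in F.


nonempty intersections:
  V1={{a},{b},{c},{e},{a,c},{a,e},{a,g},{b,c},{b,g},{c,e},{c,g},{e,g},{a,c,g},{b,c,g},{c,e,g}} V2={{b},{b,c},{b,g},{b,c,g}} V3={{a},{g},{a,c},{a,e},{a,g},{b,g},{c,g},{e,g},{a,c,g},{b,c,g},{c,e,g}} V4={{d},{f}}
  V12={{b},{b,c},{b,g},{b,c,g}} V13={{a},{a,c},{a,e},{a,g},{b,g},{c,g},{e,g},{a,c,g},{b,c,g},{c,e,g}} V23={{b,g},{b,c,g}}
  V123={{b,g},{b,c,g}}
C dims 4,3,1; δ0: rk 2, SNF 1^2; δ1: rk 1, SNF 1^1
Ȟ^0: (4−2)−0=2 ⇒ Z^2
Ȟ^1: (3−1)−2=0 ⇒ 0
Ȟ^2: (1−0)−1=0 ⇒ 0

Ȟ^0 ≅ Z^2, Ȟ^1 ≅ 0, Ȟ^2 ≅ 0


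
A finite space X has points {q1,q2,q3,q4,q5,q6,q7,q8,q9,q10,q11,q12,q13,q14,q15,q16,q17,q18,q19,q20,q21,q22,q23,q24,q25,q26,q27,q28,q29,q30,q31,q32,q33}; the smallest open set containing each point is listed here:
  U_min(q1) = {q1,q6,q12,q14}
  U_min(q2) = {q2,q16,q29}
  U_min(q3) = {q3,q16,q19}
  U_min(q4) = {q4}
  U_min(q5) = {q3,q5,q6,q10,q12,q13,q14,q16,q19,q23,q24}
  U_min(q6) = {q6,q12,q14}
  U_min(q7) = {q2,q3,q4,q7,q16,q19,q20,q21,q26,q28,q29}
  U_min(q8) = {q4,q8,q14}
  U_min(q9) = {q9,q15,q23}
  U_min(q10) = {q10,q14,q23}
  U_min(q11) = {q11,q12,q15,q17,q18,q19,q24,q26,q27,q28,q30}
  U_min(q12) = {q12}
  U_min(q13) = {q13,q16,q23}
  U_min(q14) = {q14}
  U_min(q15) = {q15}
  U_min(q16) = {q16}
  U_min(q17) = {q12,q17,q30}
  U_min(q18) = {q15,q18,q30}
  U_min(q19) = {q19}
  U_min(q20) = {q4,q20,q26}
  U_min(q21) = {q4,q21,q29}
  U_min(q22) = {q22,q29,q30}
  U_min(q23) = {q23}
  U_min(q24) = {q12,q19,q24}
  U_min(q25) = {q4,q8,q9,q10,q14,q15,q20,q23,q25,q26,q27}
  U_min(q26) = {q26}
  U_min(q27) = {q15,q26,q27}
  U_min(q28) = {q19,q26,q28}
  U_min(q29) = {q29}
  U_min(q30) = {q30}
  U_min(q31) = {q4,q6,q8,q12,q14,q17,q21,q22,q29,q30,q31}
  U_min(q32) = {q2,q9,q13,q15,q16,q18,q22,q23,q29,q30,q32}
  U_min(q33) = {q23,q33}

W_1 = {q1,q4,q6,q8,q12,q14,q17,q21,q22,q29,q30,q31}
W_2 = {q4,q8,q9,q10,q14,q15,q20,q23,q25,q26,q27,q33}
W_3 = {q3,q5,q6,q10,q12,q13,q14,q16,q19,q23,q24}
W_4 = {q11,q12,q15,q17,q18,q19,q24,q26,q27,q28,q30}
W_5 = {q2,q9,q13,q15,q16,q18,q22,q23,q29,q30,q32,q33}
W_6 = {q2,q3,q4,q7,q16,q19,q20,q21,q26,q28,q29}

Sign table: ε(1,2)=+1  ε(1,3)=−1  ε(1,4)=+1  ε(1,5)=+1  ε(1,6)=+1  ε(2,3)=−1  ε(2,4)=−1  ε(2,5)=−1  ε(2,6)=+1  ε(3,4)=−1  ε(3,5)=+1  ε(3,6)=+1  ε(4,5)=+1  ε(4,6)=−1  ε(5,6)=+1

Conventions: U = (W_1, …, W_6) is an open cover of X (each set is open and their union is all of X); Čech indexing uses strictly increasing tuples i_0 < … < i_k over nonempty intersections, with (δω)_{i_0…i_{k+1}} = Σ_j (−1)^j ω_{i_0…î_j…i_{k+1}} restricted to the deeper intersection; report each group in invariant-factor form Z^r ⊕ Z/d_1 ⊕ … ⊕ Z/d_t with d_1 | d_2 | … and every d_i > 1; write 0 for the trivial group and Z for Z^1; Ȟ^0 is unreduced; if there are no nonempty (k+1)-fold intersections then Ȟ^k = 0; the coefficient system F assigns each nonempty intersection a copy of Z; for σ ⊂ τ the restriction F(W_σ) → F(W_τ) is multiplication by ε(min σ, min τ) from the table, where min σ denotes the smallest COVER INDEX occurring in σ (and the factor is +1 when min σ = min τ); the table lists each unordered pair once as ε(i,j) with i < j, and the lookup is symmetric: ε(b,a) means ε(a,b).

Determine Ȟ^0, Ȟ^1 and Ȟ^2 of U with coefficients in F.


intersection data:
  W12={q4,q8,q14} W13={q6,q12,q14} W14={q12,q17,q30} W15={q22,q29,q30} W16={q4,q21,q29} W23={q10,q14,q23} W24={q15,q26,q27} W25={q9,q15,q23,q33} W26={q4,q20,q26} W34={q12,q19,q24} W35={q13,q16,q23} W36={q3,q16,q19} W45={q15,q18,q30} W46={q19,q26,q28} W56={q2,q16,q29}
  W123={q14} W126={q4} W134={q12} W145={q30} W156={q29} W235={q23} W245={q15} W246={q26} W346={q19} W356={q16}
C dims 6,15,10; δ0: rk 6, SNF 1^5·2; δ1: rk 9, SNF 1^9
Ȟ^0 = (6 − 6) − 0 = 0, so Ȟ^0 ≅ 0
Ȟ^1 = (15 − 9) − 6 = 0 plus torsion [2], so Ȟ^1 ≅ Z/2
Ȟ^2 = (10 − 0) − 9 = 1, so Ȟ^2 ≅ Z

Ȟ^0 = 0; Ȟ^1 = Z/2; Ȟ^2 = Z


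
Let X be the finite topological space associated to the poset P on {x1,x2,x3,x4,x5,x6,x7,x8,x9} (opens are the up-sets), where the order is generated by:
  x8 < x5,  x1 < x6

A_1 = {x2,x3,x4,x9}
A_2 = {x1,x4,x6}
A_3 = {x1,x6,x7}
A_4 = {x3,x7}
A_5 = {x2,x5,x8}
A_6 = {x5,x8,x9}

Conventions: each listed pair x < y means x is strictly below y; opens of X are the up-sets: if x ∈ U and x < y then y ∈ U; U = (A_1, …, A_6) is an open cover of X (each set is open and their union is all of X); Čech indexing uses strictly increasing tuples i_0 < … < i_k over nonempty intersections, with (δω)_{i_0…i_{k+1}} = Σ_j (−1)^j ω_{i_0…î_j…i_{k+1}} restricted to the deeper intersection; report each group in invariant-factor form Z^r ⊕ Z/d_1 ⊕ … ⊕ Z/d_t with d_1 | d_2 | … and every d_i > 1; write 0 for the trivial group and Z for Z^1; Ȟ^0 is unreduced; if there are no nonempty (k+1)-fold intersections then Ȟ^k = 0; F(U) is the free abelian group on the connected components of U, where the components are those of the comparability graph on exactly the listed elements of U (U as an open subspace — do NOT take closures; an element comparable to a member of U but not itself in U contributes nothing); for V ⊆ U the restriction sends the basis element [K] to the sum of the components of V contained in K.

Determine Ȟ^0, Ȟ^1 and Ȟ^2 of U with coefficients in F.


Ȟ^0(U;F) ≅ Z^7, Ȟ^1(U;F) ≅ 0, Ȟ^2(U;F) ≅ 0

cover nerve:
  A12={x4} A14={x3} A15={x2} A16={x9} A23={x1,x6} A34={x7} A56={x5,x8}
components per intersection:
  A1: {x2} {x3} {x4} {x9}
  A2: {x1,x6} {x4}
  A3: {x1,x6} {x7}
  A4: {x3} {x7}
  A5: {x2} {x5,x8}
  A6: {x5,x8} {x9}
  A12: {x4}
  A14: {x3}
  A15: {x2}
  A16: {x9}
  A23: {x1,x6}
  A34: {x7}
  A56: {x5,x8}
C dims 14,7; δ0: rk 7, SNF 1^7
Ȟ^0: (14−7)−0=7 ⇒ Z^7
Ȟ^1: (7−0)−7=0 ⇒ 0
Ȟ^2: (0−0)−0=0 ⇒ 0


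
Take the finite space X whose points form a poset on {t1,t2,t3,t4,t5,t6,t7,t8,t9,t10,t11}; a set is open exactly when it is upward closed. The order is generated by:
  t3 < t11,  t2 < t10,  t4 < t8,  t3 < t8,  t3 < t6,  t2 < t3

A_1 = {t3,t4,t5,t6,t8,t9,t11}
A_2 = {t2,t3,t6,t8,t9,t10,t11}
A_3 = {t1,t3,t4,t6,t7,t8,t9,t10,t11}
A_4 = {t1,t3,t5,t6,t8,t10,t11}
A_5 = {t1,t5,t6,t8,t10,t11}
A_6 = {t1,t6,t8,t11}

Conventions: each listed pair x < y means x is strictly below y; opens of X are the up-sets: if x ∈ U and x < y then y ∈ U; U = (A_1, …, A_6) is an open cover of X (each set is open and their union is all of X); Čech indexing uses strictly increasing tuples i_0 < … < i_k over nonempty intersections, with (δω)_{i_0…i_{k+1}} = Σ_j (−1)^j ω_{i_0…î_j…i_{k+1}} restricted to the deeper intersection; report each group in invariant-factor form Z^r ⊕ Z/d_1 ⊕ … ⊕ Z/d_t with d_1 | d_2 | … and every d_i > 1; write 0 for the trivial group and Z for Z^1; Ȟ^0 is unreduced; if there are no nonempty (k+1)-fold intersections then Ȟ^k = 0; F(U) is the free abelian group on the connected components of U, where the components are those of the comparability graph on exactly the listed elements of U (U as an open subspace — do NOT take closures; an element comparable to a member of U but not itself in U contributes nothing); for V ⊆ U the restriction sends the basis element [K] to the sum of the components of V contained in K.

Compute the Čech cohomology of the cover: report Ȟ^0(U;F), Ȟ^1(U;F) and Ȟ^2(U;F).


Ȟ^0 = Z^5, Ȟ^1 = 0 and Ȟ^2 = 0

cover nerve:
  A12={t3,t6,t8,t9,t11} A13={t3,t4,t6,t8,t9,t11} A14={t3,t5,t6,t8,t11} A15={t5,t6,t8,t11} A16={t6,t8,t11} A23={t3,t6,t8,t9,t10,t11} A24={t3,t6,t8,t10,t11} A25={t6,t8,t10,t11} A26={t6,t8,t11} A34={t1,t3,t6,t8,t10,t11} A35={t1,t6,t8,t10,t11} A36={t1,t6,t8,t11} A45={t1,t5,t6,t8,t10,t11} A46={t1,t6,t8,t11} A56={t1,t6,t8,t11}
  A123={t3,t6,t8,t9,t11} A124={t3,t6,t8,t11} A125={t6,t8,t11} A126={t6,t8,t11} A134={t3,t6,t8,t11} A135={t6,t8,t11} A136={t6,t8,t11} A145={t5,t6,t8,t11} A146={t6,t8,t11} A156={t6,t8,t11} A234={t3,t6,t8,t10,t11} A235={t6,t8,t10,t11} A236={t6,t8,t11} A245={t6,t8,t10,t11} A246={t6,t8,t11} A256={t6,t8,t11} A345={t1,t6,t8,t10,t11} A346={t1,t6,t8,t11} A356={t1,t6,t8,t11} A456={t1,t6,t8,t11}
  A1234={t3,t6,t8,t11} A1235={t6,t8,t11} A1236={t6,t8,t11} A1245={t6,t8,t11} A1246={t6,t8,t11} A1256={t6,t8,t11} A1345={t6,t8,t11} A1346={t6,t8,t11} A1356={t6,t8,t11} A1456={t6,t8,t11} A2345={t6,t8,t10,t11} A2346={t6,t8,t11} A2356={t6,t8,t11} A2456={t6,t8,t11} A3456={t1,t6,t8,t11}
  A12345={t6,t8,t11} A12346={t6,t8,t11} A12356={t6,t8,t11} A12456={t6,t8,t11} A13456={t6,t8,t11} A23456={t6,t8,t11}
  A123456={t6,t8,t11}
components per intersection:
  A1: {t3,t4,t6,t8,t11} {t5} {t9}
  A2: {t2,t3,t6,t8,t10,t11} {t9}
  A3: {t1} {t3,t4,t6,t8,t11} {t7} {t9} {t10}
  A4: {t1} {t3,t6,t8,t11} {t5} {t10}
  A5: {t1} {t5} {t6} {t8} {t10} {t11}
  A6: {t1} {t6} {t8} {t11}
  A12: {t3,t6,t8,t11} {t9}
  A13: {t3,t4,t6,t8,t11} {t9}
  A14: {t3,t6,t8,t11} {t5}
  A15: {t5} {t6} {t8} {t11}
  A16: {t6} {t8} {t11}
  A23: {t3,t6,t8,t11} {t9} {t10}
  A24: {t3,t6,t8,t11} {t10}
  A25: {t6} {t8} {t10} {t11}
  A26: {t6} {t8} {t11}
  A34: {t1} {t3,t6,t8,t11} {t10}
  A35: {t1} {t6} {t8} {t10} {t11}
  A36: {t1} {t6} {t8} {t11}
  A45: {t1} {t5} {t6} {t8} {t10} {t11}
  A46: {t1} {t6} {t8} {t11}
  A56: {t1} {t6} {t8} {t11}
  A123: {t3,t6,t8,t11} {t9}
  A124: {t3,t6,t8,t11}
  A125: {t6} {t8} {t11}
  A126: {t6} {t8} {t11}
  A134: {t3,t6,t8,t11}
  A135: {t6} {t8} {t11}
  A136: {t6} {t8} {t11}
  A145: {t5} {t6} {t8} {t11}
  A146: {t6} {t8} {t11}
  A156: {t6} {t8} {t11}
  A234: {t3,t6,t8,t11} {t10}
  A235: {t6} {t8} {t10} {t11}
  A236: {t6} {t8} {t11}
  A245: {t6} {t8} {t10} {t11}
  A246: {t6} {t8} {t11}
  A256: {t6} {t8} {t11}
  A345: {t1} {t6} {t8} {t10} {t11}
  A346: {t1} {t6} {t8} {t11}
  A356: {t1} {t6} {t8} {t11}
  A456: {t1} {t6} {t8} {t11}
  A1234: {t3,t6,t8,t11}
  A1235: {t6} {t8} {t11}
  A1236: {t6} {t8} {t11}
  A1245: {t6} {t8} {t11}
  A1246: {t6} {t8} {t11}
  A1256: {t6} {t8} {t11}
  A1345: {t6} {t8} {t11}
  A1346: {t6} {t8} {t11}
  A1356: {t6} {t8} {t11}
  A1456: {t6} {t8} {t11}
  A2345: {t6} {t8} {t10} {t11}
  A2346: {t6} {t8} {t11}
  A2356: {t6} {t8} {t11}
  A2456: {t6} {t8} {t11}
  A3456: {t1} {t6} {t8} {t11}
  A12345: {t6} {t8} {t11}
  A12346: {t6} {t8} {t11}
  A12356: {t6} {t8} {t11}
  A12456: {t6} {t8} {t11}
  A13456: {t6} {t8} {t11}
  A23456: {t6} {t8} {t11}
  A123456: {t6} {t8} {t11}
C dims 24,51,62,45; δ0: rk 19, SNF 1^19; δ1: rk 32, SNF 1^32; δ2: rk 30, SNF 1^30
Ȟ^0: (24−19)−0=5 ⇒ Z^5
Ȟ^1: (51−32)−19=0 ⇒ 0
Ȟ^2: (62−30)−32=0 ⇒ 0


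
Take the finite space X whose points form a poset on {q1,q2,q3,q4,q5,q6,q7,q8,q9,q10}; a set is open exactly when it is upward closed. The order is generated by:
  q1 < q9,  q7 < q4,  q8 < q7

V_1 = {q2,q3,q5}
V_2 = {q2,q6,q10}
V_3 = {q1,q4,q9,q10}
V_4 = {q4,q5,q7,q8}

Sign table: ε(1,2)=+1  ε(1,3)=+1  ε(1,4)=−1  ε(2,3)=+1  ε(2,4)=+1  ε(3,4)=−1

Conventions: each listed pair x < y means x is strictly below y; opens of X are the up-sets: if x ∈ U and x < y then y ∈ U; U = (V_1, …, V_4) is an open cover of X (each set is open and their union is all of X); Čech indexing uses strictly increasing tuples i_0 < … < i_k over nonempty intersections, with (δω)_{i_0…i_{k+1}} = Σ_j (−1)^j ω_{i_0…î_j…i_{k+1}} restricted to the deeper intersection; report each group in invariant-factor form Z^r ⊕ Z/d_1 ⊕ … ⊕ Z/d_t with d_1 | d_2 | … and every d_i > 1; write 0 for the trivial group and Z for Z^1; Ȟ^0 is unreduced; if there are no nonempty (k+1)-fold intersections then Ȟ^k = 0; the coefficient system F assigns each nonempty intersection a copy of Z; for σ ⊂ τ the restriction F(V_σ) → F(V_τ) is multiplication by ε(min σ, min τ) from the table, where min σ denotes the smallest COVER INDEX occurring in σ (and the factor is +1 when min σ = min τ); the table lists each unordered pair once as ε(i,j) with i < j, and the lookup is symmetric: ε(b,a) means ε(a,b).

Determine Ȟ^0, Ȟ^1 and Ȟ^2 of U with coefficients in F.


cover nerve:
  V12={q2} V14={q5} V23={q10} V34={q4}
C dims 4,4; δ0: rk 3, SNF 1^3
Ȟ^0: (4−3)−0=1 ⇒ Z
Ȟ^1: (4−0)−3=1 ⇒ Z
Ȟ^2: (0−0)−0=0 ⇒ 0

Ȟ^0 ≅ Z,  Ȟ^1 ≅ Z,  Ȟ^2 ≅ 0


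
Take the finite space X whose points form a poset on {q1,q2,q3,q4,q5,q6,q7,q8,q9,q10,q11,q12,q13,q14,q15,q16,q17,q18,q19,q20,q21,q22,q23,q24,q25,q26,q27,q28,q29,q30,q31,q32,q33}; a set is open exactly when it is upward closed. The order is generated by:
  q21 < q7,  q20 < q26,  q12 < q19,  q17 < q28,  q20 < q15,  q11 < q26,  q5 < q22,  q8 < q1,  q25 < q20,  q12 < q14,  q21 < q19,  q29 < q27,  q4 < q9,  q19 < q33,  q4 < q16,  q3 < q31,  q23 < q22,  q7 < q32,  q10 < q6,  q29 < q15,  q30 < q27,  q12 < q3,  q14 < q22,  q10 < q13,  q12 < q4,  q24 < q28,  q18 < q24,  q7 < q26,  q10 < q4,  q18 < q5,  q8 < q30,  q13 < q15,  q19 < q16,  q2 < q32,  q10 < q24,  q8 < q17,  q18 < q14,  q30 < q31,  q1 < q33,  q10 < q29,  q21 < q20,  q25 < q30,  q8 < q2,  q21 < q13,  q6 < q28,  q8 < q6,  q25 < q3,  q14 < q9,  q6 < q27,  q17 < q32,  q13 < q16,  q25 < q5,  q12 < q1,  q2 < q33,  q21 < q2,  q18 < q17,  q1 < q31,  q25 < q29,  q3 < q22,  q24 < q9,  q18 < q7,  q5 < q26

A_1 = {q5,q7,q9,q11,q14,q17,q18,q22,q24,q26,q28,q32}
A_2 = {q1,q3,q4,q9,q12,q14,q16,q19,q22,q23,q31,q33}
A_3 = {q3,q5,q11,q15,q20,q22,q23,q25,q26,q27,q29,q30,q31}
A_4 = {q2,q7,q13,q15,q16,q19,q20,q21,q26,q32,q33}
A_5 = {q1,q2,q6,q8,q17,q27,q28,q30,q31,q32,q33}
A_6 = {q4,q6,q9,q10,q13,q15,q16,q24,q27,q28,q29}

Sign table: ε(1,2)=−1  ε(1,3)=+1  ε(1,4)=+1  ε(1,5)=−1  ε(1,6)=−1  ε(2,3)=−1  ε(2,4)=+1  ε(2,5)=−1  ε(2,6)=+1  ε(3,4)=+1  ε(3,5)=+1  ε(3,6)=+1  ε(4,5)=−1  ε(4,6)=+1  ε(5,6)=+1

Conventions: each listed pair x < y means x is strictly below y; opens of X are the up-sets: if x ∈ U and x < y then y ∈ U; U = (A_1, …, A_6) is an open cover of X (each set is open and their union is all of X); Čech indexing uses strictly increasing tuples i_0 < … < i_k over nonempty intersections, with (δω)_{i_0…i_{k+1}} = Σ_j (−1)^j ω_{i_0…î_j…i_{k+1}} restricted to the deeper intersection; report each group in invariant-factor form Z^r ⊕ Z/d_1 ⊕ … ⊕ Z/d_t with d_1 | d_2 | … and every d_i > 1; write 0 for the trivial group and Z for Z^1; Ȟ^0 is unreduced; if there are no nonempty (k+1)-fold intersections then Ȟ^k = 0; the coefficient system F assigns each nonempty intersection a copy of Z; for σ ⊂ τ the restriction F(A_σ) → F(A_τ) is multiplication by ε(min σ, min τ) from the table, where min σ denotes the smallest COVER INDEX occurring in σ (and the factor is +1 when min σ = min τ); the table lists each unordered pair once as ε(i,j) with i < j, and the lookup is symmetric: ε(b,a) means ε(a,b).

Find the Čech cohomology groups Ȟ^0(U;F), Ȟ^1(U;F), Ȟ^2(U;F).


nonempty overlaps:
  A12={q9,q14,q22} A13={q5,q11,q22,q26} A14={q7,q26,q32} A15={q17,q28,q32} A16={q9,q24,q28} A23={q3,q22,q23,q31} A24={q16,q19,q33} A25={q1,q31,q33} A26={q4,q9,q16} A34={q15,q20,q26} A35={q27,q30,q31} A36={q15,q27,q29} A45={q2,q32,q33} A46={q13,q15,q16} A56={q6,q27,q28}
  A123={q22} A126={q9} A134={q26} A145={q32} A156={q28} A235={q31} A245={q33} A246={q16} A346={q15} A356={q27}
C dims 6,15,10; δ0: rk 6, SNF 1^5·2; δ1: rk 9, SNF 1^9
degree 0: 6−6−0 = 0 → Ȟ^0 ≅ 0
degree 1: 15−9−6 = 0 plus torsion [2] → Ȟ^1 ≅ Z/2
degree 2: 10−0−9 = 1 → Ȟ^2 ≅ Z

Ȟ^0(U;F) ≅ 0, Ȟ^1(U;F) ≅ Z/2 and Ȟ^2(U;F) ≅ Z


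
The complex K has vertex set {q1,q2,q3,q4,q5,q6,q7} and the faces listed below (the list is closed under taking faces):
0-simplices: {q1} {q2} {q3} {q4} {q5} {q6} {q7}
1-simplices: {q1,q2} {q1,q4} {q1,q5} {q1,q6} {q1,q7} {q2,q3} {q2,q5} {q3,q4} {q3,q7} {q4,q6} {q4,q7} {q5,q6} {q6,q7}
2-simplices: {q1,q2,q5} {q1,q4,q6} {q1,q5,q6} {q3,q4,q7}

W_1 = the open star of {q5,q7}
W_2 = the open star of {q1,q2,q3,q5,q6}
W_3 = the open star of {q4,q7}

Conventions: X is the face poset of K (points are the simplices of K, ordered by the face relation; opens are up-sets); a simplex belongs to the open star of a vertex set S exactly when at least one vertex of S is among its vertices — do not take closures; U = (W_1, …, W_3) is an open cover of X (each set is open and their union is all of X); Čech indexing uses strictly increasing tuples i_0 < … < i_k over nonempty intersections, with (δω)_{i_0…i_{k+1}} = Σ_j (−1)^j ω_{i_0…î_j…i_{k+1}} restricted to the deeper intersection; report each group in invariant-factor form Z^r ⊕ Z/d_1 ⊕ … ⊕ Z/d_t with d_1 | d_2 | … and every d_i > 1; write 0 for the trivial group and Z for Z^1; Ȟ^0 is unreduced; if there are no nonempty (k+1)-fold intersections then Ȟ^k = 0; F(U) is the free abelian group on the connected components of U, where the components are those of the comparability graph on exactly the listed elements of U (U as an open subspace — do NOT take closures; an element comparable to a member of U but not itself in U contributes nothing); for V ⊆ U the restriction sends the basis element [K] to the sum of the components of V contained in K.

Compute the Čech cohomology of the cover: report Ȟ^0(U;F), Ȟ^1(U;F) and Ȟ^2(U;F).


Ȟ^0 = Z; Ȟ^1 = Z^3; Ȟ^2 = 0

intersection data:
  W1={{q5},{q7},{q1,q5},{q1,q7},{q2,q5},{q3,q7},{q4,q7},{q5,q6},{q6,q7},{q1,q2,q5},{q1,q5,q6},{q3,q4,q7}} W2={{q1},{q2},{q3},{q5},{q6},{q1,q2},{q1,q4},{q1,q5},{q1,q6},{q1,q7},{q2,q3},{q2,q5},{q3,q4},{q3,q7},{q4,q6},{q5,q6},{q6,q7},{q1,q2,q5},{q1,q4,q6},{q1,q5,q6},{q3,q4,q7}} W3={{q4},{q7},{q1,q4},{q1,q7},{q3,q4},{q3,q7},{q4,q6},{q4,q7},{q6,q7},{q1,q4,q6},{q3,q4,q7}}
  W12={{q5},{q1,q5},{q1,q7},{q2,q5},{q3,q7},{q5,q6},{q6,q7},{q1,q2,q5},{q1,q5,q6},{q3,q4,q7}} W13={{q7},{q1,q7},{q3,q7},{q4,q7},{q6,q7},{q3,q4,q7}} W23={{q1,q4},{q1,q7},{q3,q4},{q3,q7},{q4,q6},{q6,q7},{q1,q4,q6},{q3,q4,q7}}
  W123={{q1,q7},{q3,q7},{q6,q7},{q3,q4,q7}}
components per intersection:
  W1: {{q5},{q1,q5},{q2,q5},{q5,q6},{q1,q2,q5},{q1,q5,q6}} {{q7},{q1,q7},{q3,q7},{q4,q7},{q6,q7},{q3,q4,q7}}
  W2: {{q1},{q2},{q3},{q5},{q6},{q1,q2},{q1,q4},{q1,q5},{q1,q6},{q1,q7},{q2,q3},{q2,q5},{q3,q4},{q3,q7},{q4,q6},{q5,q6},{q6,q7},{q1,q2,q5},{q1,q4,q6},{q1,q5,q6},{q3,q4,q7}}
  W3: {{q4},{q7},{q1,q4},{q1,q7},{q3,q4},{q3,q7},{q4,q6},{q4,q7},{q6,q7},{q1,q4,q6},{q3,q4,q7}}
  W12: {{q5},{q1,q5},{q2,q5},{q5,q6},{q1,q2,q5},{q1,q5,q6}} {{q1,q7}} {{q3,q7},{q3,q4,q7}} {{q6,q7}}
  W13: {{q7},{q1,q7},{q3,q7},{q4,q7},{q6,q7},{q3,q4,q7}}
  W23: {{q1,q4},{q4,q6},{q1,q4,q6}} {{q1,q7}} {{q3,q4},{q3,q7},{q3,q4,q7}} {{q6,q7}}
  W123: {{q1,q7}} {{q3,q7},{q3,q4,q7}} {{q6,q7}}
C dims 4,9,3; δ0: rk 3, SNF 1^3; δ1: rk 3, SNF 1^3
Ȟ^0 = (4 − 3) − 0 = 1, so Ȟ^0 ≅ Z
Ȟ^1 = (9 − 3) − 3 = 3, so Ȟ^1 ≅ Z^3
Ȟ^2 = (3 − 0) − 3 = 0, so Ȟ^2 ≅ 0


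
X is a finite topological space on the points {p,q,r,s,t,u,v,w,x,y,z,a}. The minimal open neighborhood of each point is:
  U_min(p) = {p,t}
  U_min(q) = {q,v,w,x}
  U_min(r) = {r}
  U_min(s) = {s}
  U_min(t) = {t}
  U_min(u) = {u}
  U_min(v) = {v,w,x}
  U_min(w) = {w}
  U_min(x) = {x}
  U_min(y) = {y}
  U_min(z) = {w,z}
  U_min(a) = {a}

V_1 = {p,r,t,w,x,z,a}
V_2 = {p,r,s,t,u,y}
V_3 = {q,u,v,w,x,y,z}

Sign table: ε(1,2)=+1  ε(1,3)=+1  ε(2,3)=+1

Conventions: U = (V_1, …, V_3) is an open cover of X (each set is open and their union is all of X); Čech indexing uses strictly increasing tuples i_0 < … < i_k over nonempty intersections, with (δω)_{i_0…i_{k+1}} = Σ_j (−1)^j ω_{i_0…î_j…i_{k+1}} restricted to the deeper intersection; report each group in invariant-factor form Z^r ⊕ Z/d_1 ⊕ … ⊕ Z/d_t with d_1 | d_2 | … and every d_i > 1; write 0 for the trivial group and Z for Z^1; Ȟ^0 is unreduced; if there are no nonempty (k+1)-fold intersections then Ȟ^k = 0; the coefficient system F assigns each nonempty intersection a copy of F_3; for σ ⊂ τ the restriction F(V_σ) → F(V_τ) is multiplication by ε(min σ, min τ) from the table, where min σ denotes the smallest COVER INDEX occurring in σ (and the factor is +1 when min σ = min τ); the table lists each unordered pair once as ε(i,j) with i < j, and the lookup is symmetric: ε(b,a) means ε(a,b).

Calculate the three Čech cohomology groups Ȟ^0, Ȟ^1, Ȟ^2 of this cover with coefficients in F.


Ȟ^0 = Z/3,  Ȟ^1 = Z/3,  Ȟ^2 = 0

nerve of the cover:
  V12={p,r,t} V13={w,x,z} V23={u,y}
C dims 3,3; δ0: rk_F3 2
Ȟ^0 = (3 − 2) − 0 = 1, so Ȟ^0 ≅ Z/3
Ȟ^1 = (3 − 0) − 2 = 1, so Ȟ^1 ≅ Z/3
Ȟ^2 = (0 − 0) − 0 = 0, so Ȟ^2 ≅ 0


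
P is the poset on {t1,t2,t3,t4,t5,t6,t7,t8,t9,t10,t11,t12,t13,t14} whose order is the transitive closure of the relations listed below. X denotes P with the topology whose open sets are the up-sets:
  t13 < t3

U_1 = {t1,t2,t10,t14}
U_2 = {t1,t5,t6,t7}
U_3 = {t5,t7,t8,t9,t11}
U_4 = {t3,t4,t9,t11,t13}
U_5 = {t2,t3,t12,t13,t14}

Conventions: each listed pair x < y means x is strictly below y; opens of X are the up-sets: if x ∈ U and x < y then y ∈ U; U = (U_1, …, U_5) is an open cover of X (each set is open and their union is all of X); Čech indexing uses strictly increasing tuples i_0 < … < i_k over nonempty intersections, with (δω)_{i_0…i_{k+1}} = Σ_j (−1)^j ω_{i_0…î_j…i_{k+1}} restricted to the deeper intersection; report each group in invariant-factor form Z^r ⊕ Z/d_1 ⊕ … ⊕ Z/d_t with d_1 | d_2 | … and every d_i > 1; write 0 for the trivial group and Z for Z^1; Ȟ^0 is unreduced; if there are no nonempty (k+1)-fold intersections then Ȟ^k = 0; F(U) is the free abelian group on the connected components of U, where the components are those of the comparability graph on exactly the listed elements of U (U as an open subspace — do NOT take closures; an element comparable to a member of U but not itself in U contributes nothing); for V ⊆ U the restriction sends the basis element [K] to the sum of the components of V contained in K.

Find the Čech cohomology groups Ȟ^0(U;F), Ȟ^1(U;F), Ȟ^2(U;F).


nerve of the cover:
  U12={t1} U15={t2,t14} U23={t5,t7} U34={t9,t11} U45={t3,t13}
components per intersection:
  U1: {t1} {t2} {t10} {t14}
  U2: {t1} {t5} {t6} {t7}
  U3: {t5} {t7} {t8} {t9} {t11}
  U4: {t3,t13} {t4} {t9} {t11}
  U5: {t2} {t3,t13} {t12} {t14}
  U12: {t1}
  U15: {t2} {t14}
  U23: {t5} {t7}
  U34: {t9} {t11}
  U45: {t3,t13}
C dims 21,8; δ0: rk 8, SNF 1^8
Ȟ^0 = (21 − 8) − 0 = 13, so Ȟ^0 ≅ Z^13
Ȟ^1 = (8 − 0) − 8 = 0, so Ȟ^1 ≅ 0
Ȟ^2 = (0 − 0) − 0 = 0, so Ȟ^2 ≅ 0

Ȟ^0 = Z^13,  Ȟ^1 = 0,  Ȟ^2 = 0


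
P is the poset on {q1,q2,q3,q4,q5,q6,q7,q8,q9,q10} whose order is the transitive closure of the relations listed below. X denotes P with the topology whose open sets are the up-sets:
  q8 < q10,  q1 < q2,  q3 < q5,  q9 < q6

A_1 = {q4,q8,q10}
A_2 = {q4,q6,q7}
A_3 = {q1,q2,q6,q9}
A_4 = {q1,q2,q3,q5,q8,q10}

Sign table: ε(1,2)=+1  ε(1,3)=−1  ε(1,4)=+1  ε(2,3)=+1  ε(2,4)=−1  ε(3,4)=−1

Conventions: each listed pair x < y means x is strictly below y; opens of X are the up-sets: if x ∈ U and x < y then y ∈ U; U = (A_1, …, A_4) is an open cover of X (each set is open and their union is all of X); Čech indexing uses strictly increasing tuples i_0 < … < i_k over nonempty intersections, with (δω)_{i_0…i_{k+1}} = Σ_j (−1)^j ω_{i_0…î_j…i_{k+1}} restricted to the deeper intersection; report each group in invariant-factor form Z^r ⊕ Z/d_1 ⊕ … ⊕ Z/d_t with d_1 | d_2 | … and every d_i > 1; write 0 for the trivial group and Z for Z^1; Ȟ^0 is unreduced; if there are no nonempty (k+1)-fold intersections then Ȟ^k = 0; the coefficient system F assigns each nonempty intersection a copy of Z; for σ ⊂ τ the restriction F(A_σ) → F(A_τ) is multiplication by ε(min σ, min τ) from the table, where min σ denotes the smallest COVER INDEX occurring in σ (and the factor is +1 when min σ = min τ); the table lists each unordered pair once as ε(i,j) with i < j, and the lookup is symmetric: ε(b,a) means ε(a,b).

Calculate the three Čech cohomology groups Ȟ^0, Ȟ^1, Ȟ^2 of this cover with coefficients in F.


Ȟ^0 = 0,  Ȟ^1 = Z/2,  Ȟ^2 = 0

cover nerve:
  A12={q4} A14={q8,q10} A23={q6} A34={q1,q2}
C dims 4,4; δ0: rk 4, SNF 1^3·2
Ȟ^0: (4−4)−0=0 ⇒ 0
Ȟ^1: (4−0)−4=0 plus torsion [2] ⇒ Z/2
Ȟ^2: (0−0)−0=0 ⇒ 0


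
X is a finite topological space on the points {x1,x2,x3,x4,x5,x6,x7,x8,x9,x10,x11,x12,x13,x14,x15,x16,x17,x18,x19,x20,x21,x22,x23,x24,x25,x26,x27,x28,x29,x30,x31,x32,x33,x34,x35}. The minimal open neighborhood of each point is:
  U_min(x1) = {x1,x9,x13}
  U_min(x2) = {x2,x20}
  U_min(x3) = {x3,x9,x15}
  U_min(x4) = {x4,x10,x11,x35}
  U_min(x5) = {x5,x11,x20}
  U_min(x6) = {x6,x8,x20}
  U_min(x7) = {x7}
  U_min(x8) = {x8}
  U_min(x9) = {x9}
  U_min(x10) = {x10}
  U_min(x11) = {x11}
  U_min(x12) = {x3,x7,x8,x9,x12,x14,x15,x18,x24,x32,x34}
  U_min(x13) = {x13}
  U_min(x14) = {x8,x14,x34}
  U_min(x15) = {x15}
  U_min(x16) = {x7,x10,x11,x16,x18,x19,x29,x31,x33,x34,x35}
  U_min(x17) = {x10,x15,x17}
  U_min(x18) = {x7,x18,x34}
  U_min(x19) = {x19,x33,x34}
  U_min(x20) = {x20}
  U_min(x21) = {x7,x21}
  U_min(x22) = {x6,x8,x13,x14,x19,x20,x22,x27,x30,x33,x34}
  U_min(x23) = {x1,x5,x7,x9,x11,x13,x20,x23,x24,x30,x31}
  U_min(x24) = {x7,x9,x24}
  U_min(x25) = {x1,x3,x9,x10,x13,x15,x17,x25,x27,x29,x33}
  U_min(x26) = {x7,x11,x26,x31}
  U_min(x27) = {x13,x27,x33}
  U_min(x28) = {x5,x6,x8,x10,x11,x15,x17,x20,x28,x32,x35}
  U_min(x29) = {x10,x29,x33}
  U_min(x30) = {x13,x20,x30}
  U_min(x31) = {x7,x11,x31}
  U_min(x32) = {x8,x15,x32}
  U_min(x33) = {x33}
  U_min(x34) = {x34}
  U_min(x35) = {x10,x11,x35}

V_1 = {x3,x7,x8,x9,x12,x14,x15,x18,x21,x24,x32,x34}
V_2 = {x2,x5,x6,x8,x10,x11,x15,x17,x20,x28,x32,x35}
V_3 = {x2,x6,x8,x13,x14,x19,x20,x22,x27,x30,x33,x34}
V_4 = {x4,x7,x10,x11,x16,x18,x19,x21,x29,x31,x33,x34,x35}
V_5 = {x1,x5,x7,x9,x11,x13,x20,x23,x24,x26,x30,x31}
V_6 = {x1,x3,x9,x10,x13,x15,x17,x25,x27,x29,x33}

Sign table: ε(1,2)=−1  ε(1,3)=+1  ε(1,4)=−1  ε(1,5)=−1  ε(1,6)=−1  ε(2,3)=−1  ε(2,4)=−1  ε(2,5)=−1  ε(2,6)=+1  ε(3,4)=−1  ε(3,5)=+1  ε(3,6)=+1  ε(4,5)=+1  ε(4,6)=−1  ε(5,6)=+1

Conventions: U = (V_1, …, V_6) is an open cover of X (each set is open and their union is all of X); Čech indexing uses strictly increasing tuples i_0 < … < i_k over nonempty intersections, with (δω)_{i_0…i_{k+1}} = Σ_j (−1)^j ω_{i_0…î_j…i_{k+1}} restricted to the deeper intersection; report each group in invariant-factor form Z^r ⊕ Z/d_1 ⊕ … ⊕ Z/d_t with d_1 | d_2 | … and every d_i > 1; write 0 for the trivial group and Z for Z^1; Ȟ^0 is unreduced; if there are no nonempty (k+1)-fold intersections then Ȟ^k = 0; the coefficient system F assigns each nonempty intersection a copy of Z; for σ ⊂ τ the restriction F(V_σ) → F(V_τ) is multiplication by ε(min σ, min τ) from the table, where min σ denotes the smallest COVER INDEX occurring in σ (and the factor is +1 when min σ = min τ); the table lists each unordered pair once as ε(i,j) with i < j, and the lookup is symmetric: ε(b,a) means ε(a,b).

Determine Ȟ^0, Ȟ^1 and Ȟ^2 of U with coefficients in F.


intersection data:
  V12={x8,x15,x32} V13={x8,x14,x34} V14={x7,x18,x21,x34} V15={x7,x9,x24} V16={x3,x9,x15} V23={x2,x6,x8,x20} V24={x10,x11,x35} V25={x5,x11,x20} V26={x10,x15,x17} V34={x19,x33,x34} V35={x13,x20,x30} V36={x13,x27,x33} V45={x7,x11,x31} V46={x10,x29,x33} V56={x1,x9,x13}
  V123={x8} V126={x15} V134={x34} V145={x7} V156={x9} V235={x20} V245={x11} V246={x10} V346={x33} V356={x13}
C dims 6,15,10; δ0: rk 6, SNF 1^5·2; δ1: rk 9, SNF 1^9
Ȟ^0 = (6 − 6) − 0 = 0, so Ȟ^0 ≅ 0
Ȟ^1 = (15 − 9) − 6 = 0 plus torsion [2], so Ȟ^1 ≅ Z/2
Ȟ^2 = (10 − 0) − 9 = 1, so Ȟ^2 ≅ Z

Ȟ^0(U;F) ≅ 0, Ȟ^1(U;F) ≅ Z/2 and Ȟ^2(U;F) ≅ Z
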